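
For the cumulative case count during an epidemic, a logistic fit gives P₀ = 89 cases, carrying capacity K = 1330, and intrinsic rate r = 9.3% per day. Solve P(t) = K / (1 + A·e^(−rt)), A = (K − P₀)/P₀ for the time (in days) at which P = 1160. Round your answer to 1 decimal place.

t ≈ 49.0 days

A = (1330 − 89)/89 = 13.94382
1160 = 1330/(1 + 13.94382·e^(−0.093t)) → 1 + 13.94382·e^(−0.093t) = 1.14655
e^(−0.093t) = 0.01051 → t = ln(95.14607)/0.093 = 4.55541/0.093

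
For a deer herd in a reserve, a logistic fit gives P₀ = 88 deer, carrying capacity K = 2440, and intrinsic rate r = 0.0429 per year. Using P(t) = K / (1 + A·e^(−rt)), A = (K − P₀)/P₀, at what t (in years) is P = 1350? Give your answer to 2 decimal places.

t ≈ 81.58 years

A = (2440 − 88)/88 = 26.72727
1350 = 2440/(1 + 26.72727·e^(−0.0429t)) → 1 + 26.72727·e^(−0.0429t) = 1.80741
e^(−0.0429t) = 0.030209 → t = ln(33.10259)/0.0429 = 3.49961/0.0429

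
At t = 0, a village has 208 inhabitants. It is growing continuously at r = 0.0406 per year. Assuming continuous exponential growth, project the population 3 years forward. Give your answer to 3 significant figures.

P(3) = 208 · e^(0.0406·3) = 208 · e^(0.1218)
= 208 · 1.12953 ≈ 234.94

≈ 235 inhabitants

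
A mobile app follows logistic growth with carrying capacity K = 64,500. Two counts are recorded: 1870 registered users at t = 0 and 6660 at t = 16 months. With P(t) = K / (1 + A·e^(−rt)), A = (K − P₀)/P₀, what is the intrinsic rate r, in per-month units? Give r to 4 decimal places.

r ≈ 0.0844 per month

A = (64500 − 1870)/1870 = 33.49198
6660 = 64500/(1 + 33.49198·e^(−r·16)) → e^(−16r) = (9.68468 − 1)/33.49198 = 0.259306
r = −ln(0.259306)/16 = 1.34974/16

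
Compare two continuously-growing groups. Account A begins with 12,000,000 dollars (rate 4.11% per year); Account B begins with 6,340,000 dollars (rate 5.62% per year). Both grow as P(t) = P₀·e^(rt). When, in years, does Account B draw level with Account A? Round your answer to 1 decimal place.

12000000·e^(0.0411t) = 6340000·e^(0.0562t)
12000000/6340000 = e^((0.0562 − 0.0411)t) → ln(1.89274) = 0.0151·t
t = 0.63803 / 0.0151

t ≈ 42.3 years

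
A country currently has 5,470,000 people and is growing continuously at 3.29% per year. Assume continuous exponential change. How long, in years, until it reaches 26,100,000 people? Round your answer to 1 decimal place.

26100000 = 5470000 · e^(0.0329·t)
t = ln(26100000/5470000) / 0.0329 = ln(4.77148) / 0.0329 = 1.56266 / 0.0329

t ≈ 47.5 years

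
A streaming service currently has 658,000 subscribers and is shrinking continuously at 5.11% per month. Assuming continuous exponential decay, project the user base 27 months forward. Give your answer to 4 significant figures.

≈ 165,600 subscribers

P(27) = 658000 · e^(-0.0511·27) = 658000 · e^(-1.3797)
= 658000 · 0.25165 ≈ 165588.36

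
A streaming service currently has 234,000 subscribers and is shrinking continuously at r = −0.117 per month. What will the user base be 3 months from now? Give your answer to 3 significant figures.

P(3) = 234000 · e^(-0.117·3) = 234000 · e^(-0.351)
= 234000 · 0.70398 ≈ 164732.2

≈ 165,000 subscribers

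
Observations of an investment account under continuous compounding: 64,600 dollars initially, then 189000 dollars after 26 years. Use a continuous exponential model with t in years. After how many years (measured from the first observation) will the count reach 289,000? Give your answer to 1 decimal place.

t ≈ 36.3 years

r = ln(189000/64600) / 26 ≈ 0.04129 per year
t = ln(289000/64600) / r = 1.49821 / 0.04129 ≈ 36.285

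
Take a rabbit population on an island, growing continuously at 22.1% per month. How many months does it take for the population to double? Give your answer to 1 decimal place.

doubling time = ln(2) / |r| = 0.69315 / 0.221

doubling time ≈ 3.1 months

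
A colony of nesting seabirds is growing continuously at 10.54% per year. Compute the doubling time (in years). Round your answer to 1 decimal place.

doubling time = ln(2) / |r| = 0.69315 / 0.1054

doubling time ≈ 6.6 years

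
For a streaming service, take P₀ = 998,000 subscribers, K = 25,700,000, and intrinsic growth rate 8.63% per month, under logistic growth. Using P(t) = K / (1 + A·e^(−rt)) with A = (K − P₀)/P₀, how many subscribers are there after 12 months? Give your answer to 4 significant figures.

A = (25700000 − 998000)/998000 = 24.7515
P(12) = 25700000 / (1 + 24.7515·e^(−0.0863·12)) = 25700000 / (1 + 24.7515·0.355013)
= 25700000 / 9.78711 ≈ 2625902.04

≈ 2,626,000 subscribers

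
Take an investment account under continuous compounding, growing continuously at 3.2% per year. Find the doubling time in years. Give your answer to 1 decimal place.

doubling time ≈ 21.7 years

doubling time = ln(2) / |r| = 0.69315 / 0.032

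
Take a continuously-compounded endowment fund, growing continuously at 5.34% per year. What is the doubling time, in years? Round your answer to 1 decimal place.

doubling time = ln(2) / |r| = 0.69315 / 0.0534

doubling time ≈ 13.0 years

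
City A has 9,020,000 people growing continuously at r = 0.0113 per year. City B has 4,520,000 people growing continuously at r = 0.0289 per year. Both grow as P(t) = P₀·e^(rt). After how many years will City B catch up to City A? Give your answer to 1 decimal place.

t ≈ 39.3 years

9020000·e^(0.0113t) = 4520000·e^(0.0289t)
9020000/4520000 = e^((0.0289 − 0.0113)t) → ln(1.99558) = 0.0176·t
t = 0.69093 / 0.0176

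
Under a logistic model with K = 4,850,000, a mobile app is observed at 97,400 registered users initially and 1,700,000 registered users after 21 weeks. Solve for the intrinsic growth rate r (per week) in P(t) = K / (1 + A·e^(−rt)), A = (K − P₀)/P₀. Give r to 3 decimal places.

A = (4850000 − 97400)/97400 = 48.79466
1700000 = 4850000/(1 + 48.79466·e^(−r·21)) → e^(−21r) = (2.85294 − 1)/48.79466 = 0.037974
r = −ln(0.037974)/21 = 3.27085/21

r ≈ 0.156 per week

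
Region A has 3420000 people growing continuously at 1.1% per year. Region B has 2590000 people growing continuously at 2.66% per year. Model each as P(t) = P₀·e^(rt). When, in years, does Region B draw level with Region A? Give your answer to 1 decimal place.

t ≈ 17.8 years

3420000·e^(0.011t) = 2590000·e^(0.0266t)
3420000/2590000 = e^((0.0266 − 0.011)t) → ln(1.32046) = 0.0156·t
t = 0.27798 / 0.0156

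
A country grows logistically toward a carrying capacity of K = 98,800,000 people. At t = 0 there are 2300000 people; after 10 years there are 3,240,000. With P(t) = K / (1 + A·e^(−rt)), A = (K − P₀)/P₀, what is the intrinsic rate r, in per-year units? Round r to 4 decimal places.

A = (98800000 − 2300000)/2300000 = 41.95652
3240000 = 98800000/(1 + 41.95652·e^(−r·10)) → e^(−10r) = (30.49383 − 1)/41.95652 = 0.702962
r = −ln(0.702962)/10 = 0.35245/10

r ≈ 0.0352 per year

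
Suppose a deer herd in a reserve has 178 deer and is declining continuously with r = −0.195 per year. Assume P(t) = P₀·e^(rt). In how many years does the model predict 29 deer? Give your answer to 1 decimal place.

t ≈ 9.3 years

29 = 178 · e^(-0.195·t)
t = ln(29/178) / -0.195 = ln(0.16292) / -0.195 = -1.81449 / -0.195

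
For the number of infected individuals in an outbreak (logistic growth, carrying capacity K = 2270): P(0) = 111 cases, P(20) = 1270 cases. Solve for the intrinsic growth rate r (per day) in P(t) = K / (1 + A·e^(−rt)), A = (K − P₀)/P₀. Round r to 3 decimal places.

A = (2270 − 111)/111 = 19.45045
1270 = 2270/(1 + 19.45045·e^(−r·20)) → e^(−20r) = (1.7874 − 1)/19.45045 = 0.040482
r = −ln(0.040482)/20 = 3.20689/20

r ≈ 0.160 per day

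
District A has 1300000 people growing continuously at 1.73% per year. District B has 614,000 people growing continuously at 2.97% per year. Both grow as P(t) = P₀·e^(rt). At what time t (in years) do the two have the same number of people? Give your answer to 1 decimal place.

t ≈ 60.5 years

1300000·e^(0.0173t) = 614000·e^(0.0297t)
1300000/614000 = e^((0.0297 − 0.0173)t) → ln(2.11726) = 0.0124·t
t = 0.75012 / 0.0124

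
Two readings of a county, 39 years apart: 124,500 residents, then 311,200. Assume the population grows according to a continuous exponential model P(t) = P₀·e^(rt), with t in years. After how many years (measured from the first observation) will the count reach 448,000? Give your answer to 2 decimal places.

t ≈ 54.51 years

r = ln(311200/124500) / 39 ≈ 0.023491 per year
t = ln(448000/124500) / r = 1.28049 / 0.023491 ≈ 54.511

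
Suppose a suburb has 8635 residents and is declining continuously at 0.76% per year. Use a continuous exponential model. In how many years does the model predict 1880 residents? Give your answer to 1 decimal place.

1880 = 8635 · e^(-0.0076·t)
t = ln(1880/8635) / -0.0076 = ln(0.21772) / -0.0076 = -1.52455 / -0.0076

t ≈ 200.6 years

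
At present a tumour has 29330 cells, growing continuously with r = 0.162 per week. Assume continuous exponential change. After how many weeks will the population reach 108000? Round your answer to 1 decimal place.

108000 = 29330 · e^(0.162·t)
t = ln(108000/29330) / 0.162 = ln(3.68224) / 0.162 = 1.30352 / 0.162

t ≈ 8.0 weeks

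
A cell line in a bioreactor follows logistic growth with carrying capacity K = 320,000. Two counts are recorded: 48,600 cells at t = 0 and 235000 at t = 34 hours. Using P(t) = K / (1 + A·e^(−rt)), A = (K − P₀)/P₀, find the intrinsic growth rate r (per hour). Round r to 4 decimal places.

r ≈ 0.0805 per hour

A = (320000 − 48600)/48600 = 5.58436
235000 = 320000/(1 + 5.58436·e^(−r·34)) → e^(−34r) = (1.3617 − 1)/5.58436 = 0.064771
r = −ln(0.064771)/34 = 2.7369/34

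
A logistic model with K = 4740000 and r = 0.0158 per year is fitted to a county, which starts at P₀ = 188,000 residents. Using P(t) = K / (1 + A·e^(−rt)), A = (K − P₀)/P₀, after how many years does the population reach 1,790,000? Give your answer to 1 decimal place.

A = (4740000 − 188000)/188000 = 24.21277
1790000 = 4740000/(1 + 24.21277·e^(−0.0158t)) → 1 + 24.21277·e^(−0.0158t) = 2.64804
e^(−0.0158t) = 0.068065 → t = ln(14.69181)/0.0158 = 2.68729/0.0158

t ≈ 170.1 years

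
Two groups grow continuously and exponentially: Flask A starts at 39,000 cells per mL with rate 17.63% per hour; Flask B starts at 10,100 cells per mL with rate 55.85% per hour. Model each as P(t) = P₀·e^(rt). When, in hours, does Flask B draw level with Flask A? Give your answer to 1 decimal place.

t ≈ 3.5 hours

39000·e^(0.1763t) = 10100·e^(0.5585t)
39000/10100 = e^((0.5585 − 0.1763)t) → ln(3.86139) = 0.3822·t
t = 1.35103 / 0.3822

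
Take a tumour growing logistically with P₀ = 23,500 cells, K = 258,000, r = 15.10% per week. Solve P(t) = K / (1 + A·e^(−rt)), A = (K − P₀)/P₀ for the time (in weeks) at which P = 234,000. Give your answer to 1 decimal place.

A = (258000 − 23500)/23500 = 9.97872
234000 = 258000/(1 + 9.97872·e^(−0.151t)) → 1 + 9.97872·e^(−0.151t) = 1.10256
e^(−0.151t) = 0.010278 → t = ln(97.29255)/0.151 = 4.57772/0.151

t ≈ 30.3 weeks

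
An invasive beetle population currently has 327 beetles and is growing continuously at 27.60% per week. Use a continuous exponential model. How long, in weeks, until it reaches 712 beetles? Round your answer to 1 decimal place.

t ≈ 2.8 weeks

712 = 327 · e^(0.276·t)
t = ln(712/327) / 0.276 = ln(2.17737) / 0.276 = 0.77812 / 0.276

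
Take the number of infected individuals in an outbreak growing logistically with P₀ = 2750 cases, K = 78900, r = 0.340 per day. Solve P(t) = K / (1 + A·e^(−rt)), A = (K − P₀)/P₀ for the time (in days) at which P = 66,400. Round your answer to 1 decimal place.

t ≈ 14.7 days

A = (78900 − 2750)/2750 = 27.69091
66400 = 78900/(1 + 27.69091·e^(−0.34t)) → 1 + 27.69091·e^(−0.34t) = 1.18825
e^(−0.34t) = 0.006798 → t = ln(147.09411)/0.34 = 4.99107/0.34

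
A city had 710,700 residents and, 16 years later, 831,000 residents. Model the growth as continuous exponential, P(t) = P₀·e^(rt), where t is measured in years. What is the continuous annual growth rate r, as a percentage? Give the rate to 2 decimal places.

r ≈ 0.98% per year

831000 = 710700 · e^(r·16)
e^(16r) = 831000/710700 = 1.16927
r = ln(1.16927) / 16 = 0.15638 / 16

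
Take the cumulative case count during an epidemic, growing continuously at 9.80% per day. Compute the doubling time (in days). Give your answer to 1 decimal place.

doubling time = ln(2) / |r| = 0.69315 / 0.098

doubling time ≈ 7.1 days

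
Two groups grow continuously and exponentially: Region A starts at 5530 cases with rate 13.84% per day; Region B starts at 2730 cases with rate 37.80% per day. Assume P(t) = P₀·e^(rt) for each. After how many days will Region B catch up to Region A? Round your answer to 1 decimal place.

5530·e^(0.1384t) = 2730·e^(0.378t)
5530/2730 = e^((0.378 − 0.1384)t) → ln(2.02564) = 0.2396·t
t = 0.70589 / 0.2396

t ≈ 2.9 days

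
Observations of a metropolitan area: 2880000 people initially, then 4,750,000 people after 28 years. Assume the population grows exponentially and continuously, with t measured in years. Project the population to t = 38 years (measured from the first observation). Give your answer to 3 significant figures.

≈ 5,680,000 people

r = ln(4750000/2880000) / 28 ≈ 0.01787 per year
P(38) = 2880000 · e^(0.01787·38) = 2880000 · 1.97201 ≈ 5679382.95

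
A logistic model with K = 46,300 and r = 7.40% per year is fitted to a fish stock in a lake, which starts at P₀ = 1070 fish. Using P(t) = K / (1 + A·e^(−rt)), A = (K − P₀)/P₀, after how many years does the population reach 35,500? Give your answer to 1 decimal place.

t ≈ 66.7 years

A = (46300 − 1070)/1070 = 42.27103
35500 = 46300/(1 + 42.27103·e^(−0.074t)) → 1 + 42.27103·e^(−0.074t) = 1.30423
e^(−0.074t) = 0.007197 → t = ln(138.94643)/0.074 = 4.93409/0.074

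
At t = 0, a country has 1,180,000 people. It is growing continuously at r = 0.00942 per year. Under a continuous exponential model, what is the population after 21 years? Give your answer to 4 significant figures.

≈ 1,438,000 people

P(21) = 1180000 · e^(0.00942·21) = 1180000 · e^(0.19782)
= 1180000 · 1.21874 ≈ 1438116.74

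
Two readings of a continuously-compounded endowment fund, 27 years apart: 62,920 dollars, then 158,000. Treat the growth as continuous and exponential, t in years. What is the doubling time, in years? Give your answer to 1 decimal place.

doubling time ≈ 20.3 years

r = ln(158000/62920) / 27 = ln(2.51113) / 27 ≈ 0.034101 per year
doubling time = ln 2 / |r| = 0.69315 / 0.034101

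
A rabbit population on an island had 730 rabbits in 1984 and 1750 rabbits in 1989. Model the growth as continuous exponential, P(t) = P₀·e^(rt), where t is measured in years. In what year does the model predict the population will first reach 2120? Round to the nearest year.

r = ln(1750/730) / 5 = 0.87433/5 ≈ 0.174865 per year
t = ln(2120/730) / r = 1.06613/0.174865 ≈ 6.1 years after 1984

year 1990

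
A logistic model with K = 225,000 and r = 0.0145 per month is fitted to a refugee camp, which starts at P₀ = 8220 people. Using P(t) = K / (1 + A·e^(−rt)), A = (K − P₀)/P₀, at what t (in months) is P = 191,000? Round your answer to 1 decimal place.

t ≈ 344.7 months

A = (225000 − 8220)/8220 = 26.37226
191000 = 225000/(1 + 26.37226·e^(−0.0145t)) → 1 + 26.37226·e^(−0.0145t) = 1.17801
e^(−0.0145t) = 0.00675 → t = ln(148.15006)/0.0145 = 4.99823/0.0145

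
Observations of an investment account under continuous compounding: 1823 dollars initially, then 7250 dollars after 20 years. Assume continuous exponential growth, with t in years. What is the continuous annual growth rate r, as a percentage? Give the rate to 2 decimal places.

7250 = 1823 · e^(r·20)
e^(20r) = 7250/1823 = 3.97696
r = ln(3.97696) / 20 = 1.38052 / 20

r ≈ 6.90% per year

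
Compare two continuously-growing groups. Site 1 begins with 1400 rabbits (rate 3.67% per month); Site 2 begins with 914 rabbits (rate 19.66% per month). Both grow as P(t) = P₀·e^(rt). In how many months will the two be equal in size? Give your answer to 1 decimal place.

1400·e^(0.0367t) = 914·e^(0.1966t)
1400/914 = e^((0.1966 − 0.0367)t) → ln(1.53173) = 0.1599·t
t = 0.4264 / 0.1599

t ≈ 2.7 months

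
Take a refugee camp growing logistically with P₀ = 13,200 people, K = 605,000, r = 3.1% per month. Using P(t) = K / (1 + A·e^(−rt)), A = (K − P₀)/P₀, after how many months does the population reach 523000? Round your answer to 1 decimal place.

A = (605000 − 13200)/13200 = 44.83333
523000 = 605000/(1 + 44.83333·e^(−0.031t)) → 1 + 44.83333·e^(−0.031t) = 1.15679
e^(−0.031t) = 0.003497 → t = ln(285.94919)/0.031 = 5.65581/0.031

t ≈ 182.4 months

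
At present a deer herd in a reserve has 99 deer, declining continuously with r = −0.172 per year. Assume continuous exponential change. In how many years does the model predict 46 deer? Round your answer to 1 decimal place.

46 = 99 · e^(-0.172·t)
t = ln(46/99) / -0.172 = ln(0.46465) / -0.172 = -0.76648 / -0.172

t ≈ 4.5 years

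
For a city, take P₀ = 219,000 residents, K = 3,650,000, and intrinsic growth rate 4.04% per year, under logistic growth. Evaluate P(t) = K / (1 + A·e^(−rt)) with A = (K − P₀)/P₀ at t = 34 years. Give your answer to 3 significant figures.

A = (3650000 − 219000)/219000 = 15.66667
P(34) = 3650000 / (1 + 15.66667·e^(−0.0404·34)) = 3650000 / (1 + 15.66667·0.253194)
= 3650000 / 4.9667 ≈ 734893.93

≈ 735,000 residents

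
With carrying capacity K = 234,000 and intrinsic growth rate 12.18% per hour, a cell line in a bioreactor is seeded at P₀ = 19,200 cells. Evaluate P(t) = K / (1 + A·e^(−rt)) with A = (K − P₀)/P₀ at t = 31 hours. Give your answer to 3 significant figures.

A = (234000 − 19200)/19200 = 11.1875
P(31) = 234000 / (1 + 11.1875·e^(−0.1218·31)) = 234000 / (1 + 11.1875·0.022919)
= 234000 / 1.2564 ≈ 186245.9

≈ 186,000 cells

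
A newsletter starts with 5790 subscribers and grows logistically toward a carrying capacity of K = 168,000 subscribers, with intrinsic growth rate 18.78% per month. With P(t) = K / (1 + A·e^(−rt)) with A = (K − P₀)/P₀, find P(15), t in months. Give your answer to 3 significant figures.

≈ 62,800 subscribers

A = (168000 − 5790)/5790 = 28.01554
P(15) = 168000 / (1 + 28.01554·e^(−0.1878·15)) = 168000 / (1 + 28.01554·0.059785)
= 168000 / 2.67491 ≈ 62805.85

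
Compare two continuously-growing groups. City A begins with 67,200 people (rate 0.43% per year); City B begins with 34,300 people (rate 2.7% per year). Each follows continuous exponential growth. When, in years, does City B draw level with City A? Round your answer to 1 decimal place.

t ≈ 29.6 years

67200·e^(0.0043t) = 34300·e^(0.027t)
67200/34300 = e^((0.027 − 0.0043)t) → ln(1.95918) = 0.0227·t
t = 0.67253 / 0.0227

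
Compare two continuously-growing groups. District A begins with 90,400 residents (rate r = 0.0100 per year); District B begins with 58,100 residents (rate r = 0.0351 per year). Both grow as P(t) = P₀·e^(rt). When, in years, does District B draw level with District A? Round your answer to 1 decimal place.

90400·e^(0.01t) = 58100·e^(0.0351t)
90400/58100 = e^((0.0351 − 0.01)t) → ln(1.55594) = 0.0251·t
t = 0.44208 / 0.0251

t ≈ 17.6 years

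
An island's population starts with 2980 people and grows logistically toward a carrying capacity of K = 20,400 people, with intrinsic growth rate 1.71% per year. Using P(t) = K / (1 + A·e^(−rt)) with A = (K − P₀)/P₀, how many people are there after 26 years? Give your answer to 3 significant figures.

A = (20400 − 2980)/2980 = 5.84564
P(26) = 20400 / (1 + 5.84564·e^(−0.0171·26)) = 20400 / (1 + 5.84564·0.641081)
= 20400 / 4.74753 ≈ 4296.98

≈ 4,300 people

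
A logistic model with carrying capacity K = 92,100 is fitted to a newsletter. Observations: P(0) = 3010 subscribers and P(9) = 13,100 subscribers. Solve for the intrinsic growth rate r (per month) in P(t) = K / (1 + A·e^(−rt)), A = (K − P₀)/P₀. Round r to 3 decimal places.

r ≈ 0.177 per month

A = (92100 − 3010)/3010 = 29.59801
13100 = 92100/(1 + 29.59801·e^(−r·9)) → e^(−9r) = (7.03053 − 1)/29.59801 = 0.203748
r = −ln(0.203748)/9 = 1.59087/9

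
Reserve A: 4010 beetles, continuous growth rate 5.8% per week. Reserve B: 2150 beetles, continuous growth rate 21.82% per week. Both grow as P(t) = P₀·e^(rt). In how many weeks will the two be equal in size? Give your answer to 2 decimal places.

t ≈ 3.89 weeks

4010·e^(0.058t) = 2150·e^(0.2182t)
4010/2150 = e^((0.2182 − 0.058)t) → ln(1.86512) = 0.1602·t
t = 0.62332 / 0.1602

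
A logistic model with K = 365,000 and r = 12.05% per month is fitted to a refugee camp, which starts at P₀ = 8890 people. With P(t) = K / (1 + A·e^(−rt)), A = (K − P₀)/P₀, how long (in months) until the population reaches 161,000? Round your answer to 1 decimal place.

A = (365000 − 8890)/8890 = 40.05737
161000 = 365000/(1 + 40.05737·e^(−0.1205t)) → 1 + 40.05737·e^(−0.1205t) = 2.26708
e^(−0.1205t) = 0.031632 → t = ln(31.6139)/0.1205 = 3.4536/0.1205

t ≈ 28.7 months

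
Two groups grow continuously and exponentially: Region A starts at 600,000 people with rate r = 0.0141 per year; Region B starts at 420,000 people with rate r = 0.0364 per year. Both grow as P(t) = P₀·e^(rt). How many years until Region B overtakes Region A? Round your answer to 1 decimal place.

600000·e^(0.0141t) = 420000·e^(0.0364t)
600000/420000 = e^((0.0364 − 0.0141)t) → ln(1.42857) = 0.0223·t
t = 0.35667 / 0.0223

t ≈ 16.0 years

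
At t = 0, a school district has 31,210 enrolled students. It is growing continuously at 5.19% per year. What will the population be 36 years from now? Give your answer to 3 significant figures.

P(36) = 31210 · e^(0.0519·36) = 31210 · e^(1.8684)
= 31210 · 6.47792 ≈ 202175.99

≈ 202,000 enrolled students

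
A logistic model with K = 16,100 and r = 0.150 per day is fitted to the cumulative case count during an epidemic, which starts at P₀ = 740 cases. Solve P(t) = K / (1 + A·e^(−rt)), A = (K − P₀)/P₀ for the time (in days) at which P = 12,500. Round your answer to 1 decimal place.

A = (16100 − 740)/740 = 20.75676
12500 = 16100/(1 + 20.75676·e^(−0.15t)) → 1 + 20.75676·e^(−0.15t) = 1.288
e^(−0.15t) = 0.013875 → t = ln(72.07207)/0.15 = 4.27767/0.15

t ≈ 28.5 days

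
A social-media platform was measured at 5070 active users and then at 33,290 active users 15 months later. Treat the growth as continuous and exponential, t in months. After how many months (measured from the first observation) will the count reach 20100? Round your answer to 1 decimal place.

r = ln(33290/5070) / 15 ≈ 0.125461 per month
t = ln(20100/5070) / r = 1.37738 / 0.125461 ≈ 10.979

t ≈ 11.0 months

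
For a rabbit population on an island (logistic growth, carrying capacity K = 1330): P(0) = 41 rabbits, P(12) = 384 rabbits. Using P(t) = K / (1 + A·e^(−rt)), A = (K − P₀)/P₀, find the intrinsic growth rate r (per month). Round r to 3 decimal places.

r ≈ 0.212 per month

A = (1330 − 41)/41 = 31.43902
384 = 1330/(1 + 31.43902·e^(−r·12)) → e^(−12r) = (3.46354 − 1)/31.43902 = 0.078359
r = −ln(0.078359)/12 = 2.54645/12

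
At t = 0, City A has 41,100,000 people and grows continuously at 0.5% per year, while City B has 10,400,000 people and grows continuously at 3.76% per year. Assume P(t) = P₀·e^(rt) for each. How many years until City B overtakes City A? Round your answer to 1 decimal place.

t ≈ 42.2 years

41100000·e^(0.005t) = 10400000·e^(0.0376t)
41100000/10400000 = e^((0.0376 − 0.005)t) → ln(3.95192) = 0.0326·t
t = 1.3742 / 0.0326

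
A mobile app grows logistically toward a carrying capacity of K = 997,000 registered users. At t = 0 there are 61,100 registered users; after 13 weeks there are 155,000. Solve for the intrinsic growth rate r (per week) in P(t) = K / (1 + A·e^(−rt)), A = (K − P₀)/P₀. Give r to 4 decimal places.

A = (997000 − 61100)/61100 = 15.31751
155000 = 997000/(1 + 15.31751·e^(−r·13)) → e^(−13r) = (6.43226 − 1)/15.31751 = 0.354644
r = −ln(0.354644)/13 = 1.03664/13

r ≈ 0.0797 per week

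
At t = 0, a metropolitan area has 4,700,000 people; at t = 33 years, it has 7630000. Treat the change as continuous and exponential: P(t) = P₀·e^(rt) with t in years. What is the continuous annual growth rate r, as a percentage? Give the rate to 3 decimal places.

7630000 = 4700000 · e^(r·33)
e^(33r) = 7630000/4700000 = 1.6234
r = ln(1.6234) / 33 = 0.48453 / 33

r ≈ 1.468% per year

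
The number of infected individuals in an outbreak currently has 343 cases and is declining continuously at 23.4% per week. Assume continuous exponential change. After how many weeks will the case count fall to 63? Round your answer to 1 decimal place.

63 = 343 · e^(-0.234·t)
t = ln(63/343) / -0.234 = ln(0.18367) / -0.234 = -1.6946 / -0.234

t ≈ 7.2 weeks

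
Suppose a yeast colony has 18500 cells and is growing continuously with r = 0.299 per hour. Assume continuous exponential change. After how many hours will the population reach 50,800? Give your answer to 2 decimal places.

t ≈ 3.38 hours

50800 = 18500 · e^(0.299·t)
t = ln(50800/18500) / 0.299 = ln(2.74595) / 0.299 = 1.01013 / 0.299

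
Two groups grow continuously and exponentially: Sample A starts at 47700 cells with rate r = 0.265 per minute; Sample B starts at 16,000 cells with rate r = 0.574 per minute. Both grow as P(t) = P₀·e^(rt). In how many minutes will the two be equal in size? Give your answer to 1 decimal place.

47700·e^(0.265t) = 16000·e^(0.574t)
47700/16000 = e^((0.574 − 0.265)t) → ln(2.98125) = 0.309·t
t = 1.09234 / 0.309

t ≈ 3.5 minutes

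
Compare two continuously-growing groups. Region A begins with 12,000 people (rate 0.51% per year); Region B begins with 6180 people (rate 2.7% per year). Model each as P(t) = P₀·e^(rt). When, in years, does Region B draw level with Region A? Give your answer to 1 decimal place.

12000·e^(0.0051t) = 6180·e^(0.027t)
12000/6180 = e^((0.027 − 0.0051)t) → ln(1.94175) = 0.0219·t
t = 0.66359 / 0.0219

t ≈ 30.3 years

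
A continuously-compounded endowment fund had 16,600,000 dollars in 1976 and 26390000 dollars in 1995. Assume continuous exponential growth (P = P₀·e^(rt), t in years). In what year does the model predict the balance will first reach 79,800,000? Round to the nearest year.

r = ln(26390000/16600000) / 19 = 0.46358/19 ≈ 0.024399 per year
t = ln(79800000/16600000) / r = 1.57012/0.024399 ≈ 64.35 years after 1976

year 2040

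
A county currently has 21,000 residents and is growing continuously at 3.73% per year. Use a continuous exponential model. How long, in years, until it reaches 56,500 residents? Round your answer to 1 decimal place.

56500 = 21000 · e^(0.0373·t)
t = ln(56500/21000) / 0.0373 = ln(2.69048) / 0.0373 = 0.98972 / 0.0373

t ≈ 26.5 years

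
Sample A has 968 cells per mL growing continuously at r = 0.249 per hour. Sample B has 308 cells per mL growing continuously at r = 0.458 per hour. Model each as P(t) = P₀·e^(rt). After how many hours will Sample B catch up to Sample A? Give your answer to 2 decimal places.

968·e^(0.249t) = 308·e^(0.458t)
968/308 = e^((0.458 − 0.249)t) → ln(3.14286) = 0.209·t
t = 1.14513 / 0.209

t ≈ 5.48 hours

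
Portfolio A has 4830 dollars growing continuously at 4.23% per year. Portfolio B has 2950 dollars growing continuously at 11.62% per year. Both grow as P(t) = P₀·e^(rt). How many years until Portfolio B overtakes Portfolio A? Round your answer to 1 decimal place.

4830·e^(0.0423t) = 2950·e^(0.1162t)
4830/2950 = e^((0.1162 − 0.0423)t) → ln(1.63729) = 0.0739·t
t = 0.49304 / 0.0739

t ≈ 6.7 years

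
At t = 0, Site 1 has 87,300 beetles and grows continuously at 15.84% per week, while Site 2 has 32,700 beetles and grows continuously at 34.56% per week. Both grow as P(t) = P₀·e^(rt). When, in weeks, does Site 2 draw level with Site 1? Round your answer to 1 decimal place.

87300·e^(0.1584t) = 32700·e^(0.3456t)
87300/32700 = e^((0.3456 − 0.1584)t) → ln(2.66972) = 0.1872·t
t = 0.98198 / 0.1872

t ≈ 5.2 weeks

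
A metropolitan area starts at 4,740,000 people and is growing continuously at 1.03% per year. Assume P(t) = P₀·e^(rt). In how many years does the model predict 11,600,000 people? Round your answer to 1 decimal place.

11600000 = 4740000 · e^(0.0103·t)
t = ln(11600000/4740000) / 0.0103 = ln(2.44726) / 0.0103 = 0.89497 / 0.0103

t ≈ 86.9 years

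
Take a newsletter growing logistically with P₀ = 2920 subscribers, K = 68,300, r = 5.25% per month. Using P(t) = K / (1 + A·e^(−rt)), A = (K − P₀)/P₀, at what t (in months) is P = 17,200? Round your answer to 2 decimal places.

t ≈ 38.47 months

A = (68300 − 2920)/2920 = 22.39041
17200 = 68300/(1 + 22.39041·e^(−0.0525t)) → 1 + 22.39041·e^(−0.0525t) = 3.97093
e^(−0.0525t) = 0.132688 → t = ln(7.5365)/0.0525 = 2.01976/0.0525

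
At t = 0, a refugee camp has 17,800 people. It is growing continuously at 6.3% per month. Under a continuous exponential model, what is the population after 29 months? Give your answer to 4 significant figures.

≈ 110,600 people

P(29) = 17800 · e^(0.063·29) = 17800 · e^(1.827)
= 17800 · 6.21521 ≈ 110630.79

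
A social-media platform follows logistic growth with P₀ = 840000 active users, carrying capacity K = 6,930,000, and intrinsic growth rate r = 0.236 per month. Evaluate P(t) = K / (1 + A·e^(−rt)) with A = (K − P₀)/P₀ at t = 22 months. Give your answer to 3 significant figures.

≈ 6,660,000 active users

A = (6930000 − 840000)/840000 = 7.25
P(22) = 6930000 / (1 + 7.25·e^(−0.236·22)) = 6930000 / (1 + 7.25·0.005561)
= 6930000 / 1.04032 ≈ 6661435.33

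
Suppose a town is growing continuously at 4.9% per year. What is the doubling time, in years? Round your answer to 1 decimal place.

doubling time ≈ 14.1 years

doubling time = ln(2) / |r| = 0.69315 / 0.049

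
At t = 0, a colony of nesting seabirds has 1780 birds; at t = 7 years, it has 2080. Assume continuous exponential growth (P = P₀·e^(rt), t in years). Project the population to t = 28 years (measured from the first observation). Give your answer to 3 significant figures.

≈ 3,320 birds

r = ln(2080/1780) / 7 ≈ 0.022251 per year
P(28) = 1780 · e^(0.022251·28) = 1780 · 1.86455 ≈ 3318.89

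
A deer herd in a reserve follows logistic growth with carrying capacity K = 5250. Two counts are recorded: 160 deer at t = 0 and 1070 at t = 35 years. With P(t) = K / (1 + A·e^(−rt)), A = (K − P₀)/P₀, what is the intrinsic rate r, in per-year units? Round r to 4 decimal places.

A = (5250 − 160)/160 = 31.8125
1070 = 5250/(1 + 31.8125·e^(−r·35)) → e^(−35r) = (4.90654 − 1)/31.8125 = 0.122799
r = −ln(0.122799)/35 = 2.09721/35

r ≈ 0.0599 per year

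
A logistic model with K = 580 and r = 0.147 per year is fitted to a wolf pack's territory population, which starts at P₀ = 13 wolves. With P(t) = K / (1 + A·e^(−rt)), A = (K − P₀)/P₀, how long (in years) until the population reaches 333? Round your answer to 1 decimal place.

A = (580 − 13)/13 = 43.61538
333 = 580/(1 + 43.61538·e^(−0.147t)) → 1 + 43.61538·e^(−0.147t) = 1.74174
e^(−0.147t) = 0.017006 → t = ln(58.80131)/0.147 = 4.07416/0.147

t ≈ 27.7 years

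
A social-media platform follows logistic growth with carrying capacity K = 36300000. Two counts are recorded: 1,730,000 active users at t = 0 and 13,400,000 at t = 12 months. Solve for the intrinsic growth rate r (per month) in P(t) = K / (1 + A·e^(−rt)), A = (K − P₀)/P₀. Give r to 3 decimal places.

A = (36300000 − 1730000)/1730000 = 19.98266
13400000 = 36300000/(1 + 19.98266·e^(−r·12)) → e^(−12r) = (2.70896 − 1)/19.98266 = 0.085522
r = −ln(0.085522)/12 = 2.45898/12

r ≈ 0.205 per month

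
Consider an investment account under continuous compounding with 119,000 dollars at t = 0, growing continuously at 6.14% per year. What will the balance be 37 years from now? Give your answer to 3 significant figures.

P(37) = 119000 · e^(0.0614·37) = 119000 · e^(2.2718)
= 119000 · 9.69684 ≈ 1153923.89

≈ 1,150,000 dollars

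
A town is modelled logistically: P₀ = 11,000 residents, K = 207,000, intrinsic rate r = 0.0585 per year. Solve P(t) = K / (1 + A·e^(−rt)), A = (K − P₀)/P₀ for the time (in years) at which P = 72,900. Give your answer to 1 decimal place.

A = (207000 − 11000)/11000 = 17.81818
72900 = 207000/(1 + 17.81818·e^(−0.0585t)) → 1 + 17.81818·e^(−0.0585t) = 2.83951
e^(−0.0585t) = 0.103238 → t = ln(9.68639)/0.0585 = 2.27072/0.0585

t ≈ 38.8 years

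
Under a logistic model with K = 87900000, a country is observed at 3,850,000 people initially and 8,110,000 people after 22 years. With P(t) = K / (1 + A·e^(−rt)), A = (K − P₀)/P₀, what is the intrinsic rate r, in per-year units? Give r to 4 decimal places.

r ≈ 0.0362 per year

A = (87900000 − 3850000)/3850000 = 21.83117
8110000 = 87900000/(1 + 21.83117·e^(−r·22)) → e^(−22r) = (10.83847 − 1)/21.83117 = 0.450662
r = −ln(0.450662)/22 = 0.79704/22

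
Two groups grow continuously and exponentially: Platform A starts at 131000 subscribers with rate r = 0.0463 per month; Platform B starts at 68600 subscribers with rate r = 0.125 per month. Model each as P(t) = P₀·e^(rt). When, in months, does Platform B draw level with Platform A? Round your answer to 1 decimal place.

t ≈ 8.2 months

131000·e^(0.0463t) = 68600·e^(0.125t)
131000/68600 = e^((0.125 − 0.0463)t) → ln(1.90962) = 0.0787·t
t = 0.6469 / 0.0787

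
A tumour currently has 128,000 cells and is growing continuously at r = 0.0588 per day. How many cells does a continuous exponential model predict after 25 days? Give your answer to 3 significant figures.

P(25) = 128000 · e^(0.0588·25) = 128000 · e^(1.47)
= 128000 · 4.34924 ≈ 556702.1

≈ 557,000 cells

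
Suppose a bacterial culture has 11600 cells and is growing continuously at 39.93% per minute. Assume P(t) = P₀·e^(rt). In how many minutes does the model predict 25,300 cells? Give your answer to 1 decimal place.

t ≈ 2.0 minutes

25300 = 11600 · e^(0.3993·t)
t = ln(25300/11600) / 0.3993 = ln(2.18103) / 0.3993 = 0.7798 / 0.3993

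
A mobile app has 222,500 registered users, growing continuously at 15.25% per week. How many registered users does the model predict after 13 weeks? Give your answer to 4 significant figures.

≈ 1,616,000 registered users

P(13) = 222500 · e^(0.1525·13) = 222500 · e^(1.9825)
= 222500 · 7.26087 ≈ 1615544.13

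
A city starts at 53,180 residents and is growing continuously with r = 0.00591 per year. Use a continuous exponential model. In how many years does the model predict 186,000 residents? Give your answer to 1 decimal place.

186000 = 53180 · e^(0.00591·t)
t = ln(186000/53180) / 0.00591 = ln(3.49756) / 0.00591 = 1.25206 / 0.00591

t ≈ 211.9 years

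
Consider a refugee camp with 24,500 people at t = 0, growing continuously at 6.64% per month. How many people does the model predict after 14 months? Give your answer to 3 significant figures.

P(14) = 24500 · e^(0.0664·14) = 24500 · e^(0.9296)
= 24500 · 2.5335 ≈ 62070.64

≈ 62,100 people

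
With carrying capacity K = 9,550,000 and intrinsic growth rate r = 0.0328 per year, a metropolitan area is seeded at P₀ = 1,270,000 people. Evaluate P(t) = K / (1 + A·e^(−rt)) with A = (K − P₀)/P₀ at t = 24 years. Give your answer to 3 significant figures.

A = (9550000 − 1270000)/1270000 = 6.51969
P(24) = 9550000 / (1 + 6.51969·e^(−0.0328·24)) = 9550000 / (1 + 6.51969·0.455117)
= 9550000 / 3.96722 ≈ 2407226.18

≈ 2,410,000 people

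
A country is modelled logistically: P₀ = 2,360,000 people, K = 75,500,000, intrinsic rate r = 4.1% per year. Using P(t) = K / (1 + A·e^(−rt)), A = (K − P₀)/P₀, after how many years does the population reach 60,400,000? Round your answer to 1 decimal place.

t ≈ 117.6 years

A = (75500000 − 2360000)/2360000 = 30.99153
60400000 = 75500000/(1 + 30.99153·e^(−0.041t)) → 1 + 30.99153·e^(−0.041t) = 1.25
e^(−0.041t) = 0.008067 → t = ln(123.9661)/0.041 = 4.82001/0.041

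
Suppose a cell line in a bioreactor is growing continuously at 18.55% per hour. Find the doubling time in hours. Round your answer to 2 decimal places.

doubling time = ln(2) / |r| = 0.69315 / 0.1855

doubling time ≈ 3.74 hours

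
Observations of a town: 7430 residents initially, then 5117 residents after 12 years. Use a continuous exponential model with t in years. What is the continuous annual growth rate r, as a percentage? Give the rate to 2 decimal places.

r ≈ -3.11% per year

5117 = 7430 · e^(r·12)
e^(12r) = 5117/7430 = 0.68869
r = ln(0.68869) / 12 = -0.37296 / 12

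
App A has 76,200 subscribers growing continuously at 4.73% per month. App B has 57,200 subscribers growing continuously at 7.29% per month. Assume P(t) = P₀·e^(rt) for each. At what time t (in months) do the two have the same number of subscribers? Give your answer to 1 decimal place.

t ≈ 11.2 months

76200·e^(0.0473t) = 57200·e^(0.0729t)
76200/57200 = e^((0.0729 − 0.0473)t) → ln(1.33217) = 0.0256·t
t = 0.28681 / 0.0256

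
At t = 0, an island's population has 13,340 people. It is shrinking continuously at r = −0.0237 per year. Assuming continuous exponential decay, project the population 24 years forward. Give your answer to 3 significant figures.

≈ 7,550 people

P(24) = 13340 · e^(-0.0237·24) = 13340 · e^(-0.5688)
= 13340 · 0.5662 ≈ 7553.17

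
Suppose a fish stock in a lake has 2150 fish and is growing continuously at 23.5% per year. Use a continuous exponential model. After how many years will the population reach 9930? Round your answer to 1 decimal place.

t ≈ 6.5 years

9930 = 2150 · e^(0.235·t)
t = ln(9930/2150) / 0.235 = ln(4.6186) / 0.235 = 1.53009 / 0.235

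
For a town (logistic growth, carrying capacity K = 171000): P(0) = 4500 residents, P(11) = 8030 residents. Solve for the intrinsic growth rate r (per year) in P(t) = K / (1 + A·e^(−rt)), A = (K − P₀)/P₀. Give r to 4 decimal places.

A = (171000 − 4500)/4500 = 37
8030 = 171000/(1 + 37·e^(−r·11)) → e^(−11r) = (21.29514 − 1)/37 = 0.548517
r = −ln(0.548517)/11 = 0.60054/11

r ≈ 0.0546 per year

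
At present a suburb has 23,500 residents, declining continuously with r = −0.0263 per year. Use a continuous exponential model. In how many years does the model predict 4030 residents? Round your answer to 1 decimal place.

4030 = 23500 · e^(-0.0263·t)
t = ln(4030/23500) / -0.0263 = ln(0.17149) / -0.0263 = -1.76323 / -0.0263

t ≈ 67.0 years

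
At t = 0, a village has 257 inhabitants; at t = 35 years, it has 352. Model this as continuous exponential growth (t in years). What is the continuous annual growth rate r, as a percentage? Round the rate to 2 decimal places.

r ≈ 0.90% per year

352 = 257 · e^(r·35)
e^(35r) = 352/257 = 1.36965
r = ln(1.36965) / 35 = 0.31456 / 35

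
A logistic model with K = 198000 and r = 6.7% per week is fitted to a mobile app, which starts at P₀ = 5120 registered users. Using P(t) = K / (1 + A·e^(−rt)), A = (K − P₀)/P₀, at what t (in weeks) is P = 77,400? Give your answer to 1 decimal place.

A = (198000 − 5120)/5120 = 37.67188
77400 = 198000/(1 + 37.67188·e^(−0.067t)) → 1 + 37.67188·e^(−0.067t) = 2.55814
e^(−0.067t) = 0.041361 → t = ln(24.17747)/0.067 = 3.18542/0.067

t ≈ 47.5 weeks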